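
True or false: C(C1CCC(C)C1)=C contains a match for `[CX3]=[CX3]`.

True

The pattern [CX3]=[CX3] describes a non-aromatic C=C double bond between two sp2 carbons — an alkene.
The molecule carries a vinyl group (-CH=CH2), whose atoms satisfy every constraint of the query, so the pattern matches.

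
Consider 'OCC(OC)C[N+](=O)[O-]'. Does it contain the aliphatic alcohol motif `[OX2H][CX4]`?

Yes

The pattern [OX2H][CX4] describes a hydroxyl oxygen bound to an sp3 (X4) carbon — an aliphatic alcohol.
The molecule carries a hydroxyl group (-OH), whose atoms satisfy every constraint of the query, so the pattern matches.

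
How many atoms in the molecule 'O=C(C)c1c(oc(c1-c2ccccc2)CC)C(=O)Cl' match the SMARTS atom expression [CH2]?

1

The query [CH2] means: aliphatic carbon with exactly two hydrogens.
Check the 19 heavy atoms by environment: 1× o (aromatic, H0) → no; 5× c (aromatic, H0) → no; 5× c (aromatic, H1) → no; 2× C (H0) → no; 2× O (H0) → no; 2× C (H3) → no; 1× C (H2) → match; 1× Cl (H0) → no.
That gives 1 matching atom.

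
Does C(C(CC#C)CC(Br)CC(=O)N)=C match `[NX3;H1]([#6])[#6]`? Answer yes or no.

No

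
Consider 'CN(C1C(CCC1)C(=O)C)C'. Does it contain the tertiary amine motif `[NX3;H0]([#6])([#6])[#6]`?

The pattern [NX3;H0]([#6])([#6])[#6] describes a trivalent nitrogen with no H, bonded to three carbons — a tertiary amine.
The molecule carries a dimethylamino group (-N(CH3)2), whose atoms satisfy every constraint of the query, so the pattern matches.

Yes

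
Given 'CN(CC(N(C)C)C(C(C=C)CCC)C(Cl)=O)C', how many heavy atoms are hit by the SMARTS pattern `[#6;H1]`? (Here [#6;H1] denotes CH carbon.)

Check the 18 heavy atoms by environment: 4× C (H2) → no; 4× C (H1) → match; 1× C (H0) → no; 1× O (H0) → no; 1× Cl (H0) → no; 5× C (H3) → no; 2× N (H0) → no.
That gives 4 matching atoms.

4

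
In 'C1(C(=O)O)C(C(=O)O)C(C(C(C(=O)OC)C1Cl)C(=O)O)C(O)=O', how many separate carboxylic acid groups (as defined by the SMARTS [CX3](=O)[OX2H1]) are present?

[CX3](=O)[OX2H1] is the SMARTS for a carboxylic acid: an sp2 carbon double-bonded to O and single-bonded to an -OH oxygen.
The molecule carries 4 separate instances of a carboxylic acid group (-C(=O)OH) meeting every constraint; each maps to a distinct set of atoms, giving 4 matches.

4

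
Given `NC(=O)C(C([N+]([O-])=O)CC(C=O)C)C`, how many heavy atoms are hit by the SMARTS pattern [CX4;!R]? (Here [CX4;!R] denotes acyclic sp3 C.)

6

The query [CX4;!R] means: aliphatic carbon with four total connections, not in a ring.
Check the 14 heavy atoms by environment: 6× C (X4, acyclic) → match; 1× N (charge +1, X3, acyclic) → no; 1× O (charge -1, X1, acyclic) → no; 3× O (X1, acyclic) → no; 2× C (X3, acyclic) → no; 1× N (X3, acyclic) → no.
That gives 6 matching atoms.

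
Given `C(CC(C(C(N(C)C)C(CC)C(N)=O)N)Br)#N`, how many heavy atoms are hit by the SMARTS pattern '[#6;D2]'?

3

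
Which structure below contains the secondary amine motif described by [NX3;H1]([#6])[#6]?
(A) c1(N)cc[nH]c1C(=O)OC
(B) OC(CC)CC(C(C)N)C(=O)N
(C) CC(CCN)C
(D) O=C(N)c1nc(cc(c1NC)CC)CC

D

[NX3;H1]([#6])[#6] describes a trivalent nitrogen with one H, bonded to two carbons (a secondary amine).
(A) has a primary amino group (-NH2) but the nitrogen has H2 and only one carbon neighbour.
(B) has a primary amino group (-NH2) but the nitrogen has H2 and only one carbon neighbour.
(C) has a primary amino group (-NH2) but the nitrogen has H2 and only one carbon neighbour.
(D) contains an N-methylamino group (-NHCH3), which satisfies every atom and bond constraint.
So the answer is (D).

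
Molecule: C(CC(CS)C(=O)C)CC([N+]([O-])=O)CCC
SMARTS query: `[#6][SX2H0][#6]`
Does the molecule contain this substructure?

No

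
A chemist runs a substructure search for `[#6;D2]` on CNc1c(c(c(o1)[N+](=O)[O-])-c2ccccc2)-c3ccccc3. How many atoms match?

10

Check the 22 heavy atoms by environment: 1× o (aromatic, D2) → no; 6× c (aromatic, D3) → no; 1× N (D2) → no; 1× C (D1) → no; 10× c (aromatic, D2) → match; 1× N (charge +1, D3) → no; 1× O (charge -1, D1) → no; 1× O (D1) → no.
That gives 10 matching atoms.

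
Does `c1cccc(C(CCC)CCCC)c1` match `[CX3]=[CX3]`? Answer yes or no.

No

The pattern [CX3]=[CX3] describes a non-aromatic C=C double bond between two sp2 carbons — an alkene.
The closest candidate here is an ethyl group (-CH2CH3), but its C-C bond is a single bond between CX4 carbons, not CX3=CX3. No other fragment satisfies the full query, so there is no match.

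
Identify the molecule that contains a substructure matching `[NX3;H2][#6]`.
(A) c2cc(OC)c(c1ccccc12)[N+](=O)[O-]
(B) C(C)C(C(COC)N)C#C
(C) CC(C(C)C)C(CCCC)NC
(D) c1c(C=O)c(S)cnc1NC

B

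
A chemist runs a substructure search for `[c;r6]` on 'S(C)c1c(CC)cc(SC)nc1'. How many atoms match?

5

The query [c;r6] means: aromatic carbon that belongs to a six-membered ring.
Check the 12 heavy atoms by environment: 1× n (aromatic, in 6-ring) → no; 5× c (aromatic, in 6-ring) → match; 4× C (acyclic) → no; 2× S (acyclic) → no.
That gives 5 matching atoms.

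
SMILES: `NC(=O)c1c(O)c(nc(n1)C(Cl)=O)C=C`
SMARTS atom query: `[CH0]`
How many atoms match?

The query [CH0] means: aliphatic carbon with no attached hydrogen.
Check the 15 heavy atoms by environment: 2× n (aromatic, H0) → no; 4× c (aromatic, H0) → no; 2× C (H0) → match; 2× O (H0) → no; 1× Cl (H0) → no; 1× O (H1) → no; 1× C (H1) → no; 1× C (H2) → no; 1× N (H2) → no.
That gives 2 matching atoms.

2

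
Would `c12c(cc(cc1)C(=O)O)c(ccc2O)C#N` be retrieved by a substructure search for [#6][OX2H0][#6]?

The pattern [#6][OX2H0][#6] describes an aliphatic oxygen bridging two carbons with no H on the oxygen — an ether.
The closest candidate here is a hydroxyl group (-OH), but the oxygen has H1, not H0 bridging two carbons. No other fragment satisfies the full query, so there is no match.

No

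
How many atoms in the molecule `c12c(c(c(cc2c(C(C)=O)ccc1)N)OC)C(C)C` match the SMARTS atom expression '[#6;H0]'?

7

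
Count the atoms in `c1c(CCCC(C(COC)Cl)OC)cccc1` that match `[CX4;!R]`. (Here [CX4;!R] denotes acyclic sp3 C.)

8

The query [CX4;!R] means: aliphatic carbon with four total connections, not in a ring.
Check the 17 heavy atoms by environment: 8× C (X4, acyclic) → match; 1× Cl (X1, acyclic) → no; 6× c (aromatic, X3, in 6-ring) → no; 2× O (X2, acyclic) → no.
That gives 8 matching atoms.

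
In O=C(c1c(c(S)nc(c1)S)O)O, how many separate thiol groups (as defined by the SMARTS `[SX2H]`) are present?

[SX2H] is the SMARTS for a thiol: an aliphatic sulfur with two connections, one being H.
The molecule carries 2 separate instances of a thiol (-SH) meeting every constraint; each maps to a distinct set of atoms, giving 2 matches.

2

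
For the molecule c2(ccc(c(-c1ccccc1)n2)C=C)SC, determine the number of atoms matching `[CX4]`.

The query [CX4] means: C with X4: aliphatic carbon with exactly 4 total connections (bonds + H).
Check the 16 heavy atoms by environment: 1× n (aromatic, X2) → no; 11× c (aromatic, X3) → no; 1× S (X2) → no; 1× C (X4) → match; 2× C (X3) → no.
That gives 1 matching atom.

1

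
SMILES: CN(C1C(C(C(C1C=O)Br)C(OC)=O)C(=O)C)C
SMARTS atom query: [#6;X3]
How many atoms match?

3

The query [#6;X3] means: any carbon (aromatic or not) with three total connections.
Check the 18 heavy atoms by environment: 9× C (X4) → no; 3× C (X3) → match; 3× O (X1) → no; 1× O (X2) → no; 1× Br (X1) → no; 1× N (X3) → no.
That gives 3 matching atoms.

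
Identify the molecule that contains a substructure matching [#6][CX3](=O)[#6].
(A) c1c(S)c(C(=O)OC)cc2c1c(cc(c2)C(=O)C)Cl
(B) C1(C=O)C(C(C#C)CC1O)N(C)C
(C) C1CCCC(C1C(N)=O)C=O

A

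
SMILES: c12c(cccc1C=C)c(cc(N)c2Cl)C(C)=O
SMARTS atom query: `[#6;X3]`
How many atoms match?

13

The query [#6;X3] means: any carbon (aromatic or not) with three total connections.
Check the 17 heavy atoms by environment: 10× c (aromatic, X3) → match; 3× C (X3) → match; 1× O (X1) → no; 1× C (X4) → no; 1× N (X3) → no; 1× Cl (X1) → no.
Summing the matching environments: 10 + 3 = 13 matching atoms.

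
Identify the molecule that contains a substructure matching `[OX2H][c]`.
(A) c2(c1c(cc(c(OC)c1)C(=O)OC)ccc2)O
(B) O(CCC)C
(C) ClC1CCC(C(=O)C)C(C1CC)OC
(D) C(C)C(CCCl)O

[OX2H][c] describes a hydroxyl oxygen attached to an aromatic carbon (a phenol).
(A) contains a hydroxyl group (-OH), which satisfies every atom and bond constraint.
(B) has a methoxy ether (-OCH3) but the oxygen has H0, not H1.
(C) has a methoxy ether (-OCH3) but the oxygen has H0, not H1.
(D) has a hydroxyl group (-OH) but the -OH is on an aliphatic carbon, not an aromatic c.
So the answer is (A).

A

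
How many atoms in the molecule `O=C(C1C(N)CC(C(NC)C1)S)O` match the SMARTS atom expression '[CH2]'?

2

The query [CH2] means: aliphatic carbon with exactly two hydrogens.
Check the 13 heavy atoms by environment: 4× C (H1) → no; 2× C (H2) → match; 1× S (H1) → no; 1× N (H1) → no; 1× C (H3) → no; 1× N (H2) → no; 1× C (H0) → no; 1× O (H0) → no; 1× O (H1) → no.
That gives 2 matching atoms.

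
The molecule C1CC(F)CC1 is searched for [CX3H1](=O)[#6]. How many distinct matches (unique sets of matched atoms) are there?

0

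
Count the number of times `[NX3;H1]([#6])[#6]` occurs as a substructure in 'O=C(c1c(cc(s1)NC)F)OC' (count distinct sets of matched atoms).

1

[NX3;H1]([#6])[#6] is the SMARTS for a secondary amine: a trivalent nitrogen with one H, bonded to two carbons.
Exactly one fragment in the molecule meets all constraints, giving 1 match.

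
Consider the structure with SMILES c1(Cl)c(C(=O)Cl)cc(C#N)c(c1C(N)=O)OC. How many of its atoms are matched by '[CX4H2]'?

0

The query [CX4H2] means: sp3 carbon (X4) with exactly two hydrogens.
Check the 17 heavy atoms by environment: 5× c (aromatic, H0, X3) → no; 1× c (aromatic, H1, X3) → no; 2× Cl (H0, X1) → no; 1× C (H0, X2) → no; 1× N (H0, X1) → no; 1× O (H0, X2) → no; 1× C (H3, X4) → no; 2× C (H0, X3) → no; 2× O (H0, X1) → no; 1× N (H2, X3) → no.
No environment satisfies the query, so 0 matching atoms.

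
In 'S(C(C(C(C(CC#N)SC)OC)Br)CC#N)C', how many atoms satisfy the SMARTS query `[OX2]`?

The query [OX2] means: aliphatic oxygen with two total connections — ether, hydroxyl, or ester single-bond O.
Check the 17 heavy atoms by environment: 9× C (X4) → no; 1× Br (X1) → no; 1× O (X2) → match; 2× C (X2) → no; 2× N (X1) → no; 2× S (X2) → no.
That gives 1 matching atom.

1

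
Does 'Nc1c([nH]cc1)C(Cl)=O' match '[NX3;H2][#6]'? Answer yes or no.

The pattern [NX3;H2][#6] describes a trivalent nitrogen with two H attached to carbon — a primary amine.
The molecule carries a primary amino group (-NH2), whose atoms satisfy every constraint of the query, so the pattern matches.

Yes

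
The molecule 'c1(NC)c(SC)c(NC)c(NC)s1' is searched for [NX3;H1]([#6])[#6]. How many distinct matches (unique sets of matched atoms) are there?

[NX3;H1]([#6])[#6] is the SMARTS for a secondary amine: a trivalent nitrogen with one H, bonded to two carbons.
The molecule carries 3 separate instances of an N-methylamino group (-NHCH3) meeting every constraint; each maps to a distinct set of atoms, giving 3 matches.

3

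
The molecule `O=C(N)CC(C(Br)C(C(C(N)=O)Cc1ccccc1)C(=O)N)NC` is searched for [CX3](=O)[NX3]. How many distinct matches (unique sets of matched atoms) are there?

[CX3](=O)[NX3] is the SMARTS for an amide: a carbonyl carbon bonded to a trivalent nitrogen.
The molecule carries 3 separate instances of a primary amide (-C(=O)NH2) meeting every constraint; each maps to a distinct set of atoms, giving 3 matches.

3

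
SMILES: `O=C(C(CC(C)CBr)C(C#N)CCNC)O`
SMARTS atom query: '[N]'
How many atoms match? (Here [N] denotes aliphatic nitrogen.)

2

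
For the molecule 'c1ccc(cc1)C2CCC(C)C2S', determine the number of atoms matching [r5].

The query [r5] means: r5 matches atoms in a five-membered ring.
Check the 13 heavy atoms by environment: 5× C (in 5-ring) → match; 6× c (aromatic, in 6-ring) → no; 1× C (acyclic) → no; 1× S (acyclic) → no.
That gives 5 matching atoms.

5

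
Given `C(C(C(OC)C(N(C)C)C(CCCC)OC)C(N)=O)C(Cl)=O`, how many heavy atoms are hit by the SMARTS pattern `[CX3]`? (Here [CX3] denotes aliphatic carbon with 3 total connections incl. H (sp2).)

Check the 22 heavy atoms by environment: 13× C (X4) → no; 2× C (X3) → match; 2× O (X1) → no; 1× Cl (X1) → no; 2× O (X2) → no; 2× N (X3) → no.
That gives 2 matching atoms.

2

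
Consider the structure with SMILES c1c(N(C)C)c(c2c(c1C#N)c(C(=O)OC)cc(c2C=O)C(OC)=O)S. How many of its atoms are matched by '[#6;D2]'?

Check the 26 heavy atoms by environment: 8× c (aromatic, D3) → no; 2× c (aromatic, D2) → match; 2× C (D3) → no; 3× O (D1) → no; 2× O (D2) → no; 4× C (D1) → no; 1× N (D3) → no; 1× S (D1) → no; 2× C (D2) → match; 1× N (D1) → no.
Summing the matching environments: 2 + 2 = 4 matching atoms.

4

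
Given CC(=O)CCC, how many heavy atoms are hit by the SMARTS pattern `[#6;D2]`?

2

The query [#6;D2] means: any carbon bonded to exactly two heavy atoms.
Check the 6 heavy atoms by environment: 2× C (D2) → match; 1× C (D3) → no; 1× O (D1) → no; 2× C (D1) → no.
That gives 2 matching atoms.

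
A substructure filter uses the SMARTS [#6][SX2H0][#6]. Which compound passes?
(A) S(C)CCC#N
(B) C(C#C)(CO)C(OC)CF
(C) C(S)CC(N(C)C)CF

[#6][SX2H0][#6] describes an aliphatic sulfur bridging two carbons with no H on the sulfur (a thioether).
(A) contains a methylthio ether (-SCH3), which satisfies every atom and bond constraint.
(B) has a methoxy ether (-OCH3) but the bridging atom is O, not S.
(C) has a thiol (-SH) but the sulfur has H1, not H0 bridging two carbons.
So the answer is (A).

A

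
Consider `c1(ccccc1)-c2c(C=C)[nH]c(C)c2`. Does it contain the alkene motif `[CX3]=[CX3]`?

Yes

The pattern [CX3]=[CX3] describes a non-aromatic C=C double bond between two sp2 carbons — an alkene.
The molecule carries a vinyl group (-CH=CH2), whose atoms satisfy every constraint of the query, so the pattern matches.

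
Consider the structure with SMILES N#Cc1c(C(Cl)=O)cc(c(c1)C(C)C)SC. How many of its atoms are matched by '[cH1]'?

2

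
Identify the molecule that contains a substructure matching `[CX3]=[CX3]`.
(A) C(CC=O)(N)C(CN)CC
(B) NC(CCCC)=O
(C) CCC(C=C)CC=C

[CX3]=[CX3] describes a non-aromatic C=C double bond between two sp2 carbons (an alkene).
(A) has an ethyl group (-CH2CH3) but its C-C bond is a single bond between CX4 carbons, not CX3=CX3.
(B) has an ethyl group (-CH2CH3) but its C-C bond is a single bond between CX4 carbons, not CX3=CX3.
(C) contains a vinyl group (-CH=CH2), which satisfies every atom and bond constraint.
So the answer is (C).

C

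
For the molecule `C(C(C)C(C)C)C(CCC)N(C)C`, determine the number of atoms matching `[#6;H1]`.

The query [#6;H1] means: any carbon bearing exactly one hydrogen.
Check the 13 heavy atoms by environment: 6× C (H3) → no; 3× C (H1) → match; 3× C (H2) → no; 1× N (H0) → no.
That gives 3 matching atoms.

3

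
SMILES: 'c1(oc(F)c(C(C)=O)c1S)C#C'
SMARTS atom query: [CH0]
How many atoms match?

2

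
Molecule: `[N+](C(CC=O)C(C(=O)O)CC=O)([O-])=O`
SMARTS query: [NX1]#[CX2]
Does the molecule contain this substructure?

No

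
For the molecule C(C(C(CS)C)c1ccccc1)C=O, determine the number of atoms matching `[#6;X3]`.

7

The query [#6;X3] means: any carbon (aromatic or not) with three total connections.
Check the 14 heavy atoms by environment: 5× C (X4) → no; 6× c (aromatic, X3) → match; 1× C (X3) → match; 1× O (X1) → no; 1× S (X2) → no.
Summing the matching environments: 6 + 1 = 7 matching atoms.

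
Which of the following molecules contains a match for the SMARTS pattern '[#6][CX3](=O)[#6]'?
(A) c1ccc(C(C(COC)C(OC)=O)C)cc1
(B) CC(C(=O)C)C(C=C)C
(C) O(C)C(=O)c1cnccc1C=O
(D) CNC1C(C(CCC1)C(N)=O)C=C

B

[#6][CX3](=O)[#6] describes a carbonyl carbon (no H) flanked by two carbons (a ketone).
(A) has a methyl-ester group (-C(=O)OCH3) but one neighbour of the carbonyl carbon is O, not C.
(B) contains an acetyl/ketone group (-C(=O)CH3), which satisfies every atom and bond constraint.
(C) has a methyl-ester group (-C(=O)OCH3) but one neighbour of the carbonyl carbon is O, not C.
(D) has a primary amide (-C(=O)NH2) but one neighbour of the carbonyl carbon is N, not C.
So the answer is (B).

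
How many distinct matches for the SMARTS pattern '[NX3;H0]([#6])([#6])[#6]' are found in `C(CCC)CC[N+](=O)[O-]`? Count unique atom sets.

0

[NX3;H0]([#6])([#6])[#6] is the SMARTS for a tertiary amine: a trivalent nitrogen with no H, bonded to three carbons.
No fragment in the molecule satisfies every constraint, giving 0 matches.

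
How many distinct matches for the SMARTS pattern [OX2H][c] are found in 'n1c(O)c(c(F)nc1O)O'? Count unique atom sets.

3

[OX2H][c] is the SMARTS for a phenol: a hydroxyl oxygen attached to an aromatic carbon.
The molecule carries 3 separate instances of a hydroxyl group (-OH) meeting every constraint; each maps to a distinct set of atoms, giving 3 matches.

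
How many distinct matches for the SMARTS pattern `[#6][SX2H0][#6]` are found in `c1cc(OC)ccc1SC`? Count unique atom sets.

1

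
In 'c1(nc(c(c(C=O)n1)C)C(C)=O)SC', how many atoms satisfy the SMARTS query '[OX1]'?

2

The query [OX1] means: aliphatic oxygen with one total connection — typically a carbonyl =O or an oxide.
Check the 14 heavy atoms by environment: 2× n (aromatic, X2) → no; 4× c (aromatic, X3) → no; 2× C (X3) → no; 2× O (X1) → match; 3× C (X4) → no; 1× S (X2) → no.
That gives 2 matching atoms.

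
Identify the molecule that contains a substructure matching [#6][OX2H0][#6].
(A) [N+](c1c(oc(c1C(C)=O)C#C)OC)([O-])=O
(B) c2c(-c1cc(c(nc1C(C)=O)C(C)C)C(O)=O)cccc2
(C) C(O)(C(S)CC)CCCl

[#6][OX2H0][#6] describes an aliphatic oxygen bridging two carbons with no H on the oxygen (an ether).
(A) contains a methoxy ether (-OCH3), which satisfies every atom and bond constraint.
(B) has a carboxylic acid group (-C(=O)OH) but the -OH oxygen has H1; the =O is OX1, not OX2.
(C) has a hydroxyl group (-OH) but the oxygen has H1, not H0 bridging two carbons.
So the answer is (A).

A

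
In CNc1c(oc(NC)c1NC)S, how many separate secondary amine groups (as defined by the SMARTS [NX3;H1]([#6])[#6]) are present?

3

[NX3;H1]([#6])[#6] is the SMARTS for a secondary amine: a trivalent nitrogen with one H, bonded to two carbons.
The molecule carries 3 separate instances of an N-methylamino group (-NHCH3) meeting every constraint; each maps to a distinct set of atoms, giving 3 matches.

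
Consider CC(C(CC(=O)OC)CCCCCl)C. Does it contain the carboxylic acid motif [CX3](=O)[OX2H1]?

The pattern [CX3](=O)[OX2H1] describes an sp2 carbon double-bonded to O and single-bonded to an -OH oxygen — a carboxylic acid.
The closest candidate here is a methyl-ester group (-C(=O)OCH3), but the singly-bonded O has no H (OX2H0, not OX2H1). No other fragment satisfies the full query, so there is no match.

No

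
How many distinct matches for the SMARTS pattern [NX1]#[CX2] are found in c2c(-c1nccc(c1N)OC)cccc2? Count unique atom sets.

0

[NX1]#[CX2] is the SMARTS for a nitrile: a nitrogen triple-bonded to a two-connected carbon.
The molecule has a primary amino group (-NH2), but the nitrogen is NX3 (three connections), not NX1 triple-bonded; nothing else fits, so there are 0 matches.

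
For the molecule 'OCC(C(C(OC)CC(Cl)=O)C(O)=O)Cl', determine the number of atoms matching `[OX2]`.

3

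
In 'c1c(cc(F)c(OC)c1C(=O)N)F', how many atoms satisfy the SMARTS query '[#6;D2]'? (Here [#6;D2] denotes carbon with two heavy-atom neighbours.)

The query [#6;D2] means: any carbon bonded to exactly two heavy atoms.
Check the 13 heavy atoms by environment: 4× c (aromatic, D3) → no; 2× c (aromatic, D2) → match; 2× F (D1) → no; 1× O (D2) → no; 1× C (D1) → no; 1× C (D3) → no; 1× O (D1) → no; 1× N (D1) → no.
That gives 2 matching atoms.

2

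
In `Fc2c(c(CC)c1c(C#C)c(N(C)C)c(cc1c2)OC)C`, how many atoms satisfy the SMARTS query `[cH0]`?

8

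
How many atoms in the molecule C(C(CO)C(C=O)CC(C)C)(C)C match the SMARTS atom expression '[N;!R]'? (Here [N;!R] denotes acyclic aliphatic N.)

The query [N;!R] means: aliphatic nitrogen not in a ring.
Check the 13 heavy atoms by environment: 11× C (acyclic) → no; 2× O (acyclic) → no.
No environment satisfies the query, so 0 matching atoms.

0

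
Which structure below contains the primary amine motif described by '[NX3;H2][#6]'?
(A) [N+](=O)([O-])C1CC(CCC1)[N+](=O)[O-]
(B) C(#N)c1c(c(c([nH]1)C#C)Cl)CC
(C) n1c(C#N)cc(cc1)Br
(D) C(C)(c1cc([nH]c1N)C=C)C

D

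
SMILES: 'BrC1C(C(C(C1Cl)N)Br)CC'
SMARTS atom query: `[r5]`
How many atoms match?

5

Check the 11 heavy atoms by environment: 5× C (in 5-ring) → match; 2× Br (acyclic) → no; 1× N (acyclic) → no; 2× C (acyclic) → no; 1× Cl (acyclic) → no.
That gives 5 matching atoms.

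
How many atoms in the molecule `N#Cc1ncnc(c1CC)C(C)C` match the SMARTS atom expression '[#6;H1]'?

2

The query [#6;H1] means: any carbon bearing exactly one hydrogen.
Check the 13 heavy atoms by environment: 2× n (aromatic, H0) → no; 1× c (aromatic, H1) → match; 3× c (aromatic, H0) → no; 1× C (H1) → match; 3× C (H3) → no; 1× C (H0) → no; 1× N (H0) → no; 1× C (H2) → no.
Summing the matching environments: 1 + 1 = 2 matching atoms.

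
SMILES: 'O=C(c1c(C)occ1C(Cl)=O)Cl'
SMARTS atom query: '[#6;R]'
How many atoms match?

4

Check the 12 heavy atoms by environment: 1× o (aromatic, in 5-ring) → no; 4× c (aromatic, in 5-ring) → match; 3× C (acyclic) → no; 2× O (acyclic) → no; 2× Cl (acyclic) → no.
That gives 4 matching atoms.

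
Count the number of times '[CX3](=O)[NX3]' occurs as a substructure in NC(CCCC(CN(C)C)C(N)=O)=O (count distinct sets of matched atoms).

[CX3](=O)[NX3] is the SMARTS for an amide: a carbonyl carbon bonded to a trivalent nitrogen.
The molecule carries 2 separate instances of a primary amide (-C(=O)NH2) meeting every constraint; each maps to a distinct set of atoms, giving 2 matches.

2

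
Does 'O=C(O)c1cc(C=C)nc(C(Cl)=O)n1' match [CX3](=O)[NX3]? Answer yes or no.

No

The pattern [CX3](=O)[NX3] describes a carbonyl carbon bonded to a trivalent nitrogen — an amide.
The closest candidate here is a carboxylic acid group (-C(=O)OH), but the carbonyl is bonded to O, not to an NX3 nitrogen. No other fragment satisfies the full query, so there is no match.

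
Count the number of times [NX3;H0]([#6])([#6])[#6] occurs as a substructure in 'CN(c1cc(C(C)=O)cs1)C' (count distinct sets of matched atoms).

[NX3;H0]([#6])([#6])[#6] is the SMARTS for a tertiary amine: a trivalent nitrogen with no H, bonded to three carbons.
Exactly one fragment in the molecule meets all constraints, giving 1 match.

1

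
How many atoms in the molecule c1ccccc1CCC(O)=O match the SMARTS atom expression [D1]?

Check the 11 heavy atoms by environment: 2× C (D2) → no; 1× c (aromatic, D3) → no; 5× c (aromatic, D2) → no; 1× C (D3) → no; 2× O (D1) → match.
That gives 2 matching atoms.

2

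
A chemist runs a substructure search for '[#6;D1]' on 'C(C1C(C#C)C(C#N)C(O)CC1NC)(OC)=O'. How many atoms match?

The query [#6;D1] means: carbon bonded to exactly one heavy atom.
Check the 17 heavy atoms by environment: 6× C (D3) → no; 3× C (D2) → no; 2× O (D1) → no; 3× C (D1) → match; 1× O (D2) → no; 1× N (D2) → no; 1× N (D1) → no.
That gives 3 matching atoms.

3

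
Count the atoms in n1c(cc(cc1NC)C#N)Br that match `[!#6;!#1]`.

4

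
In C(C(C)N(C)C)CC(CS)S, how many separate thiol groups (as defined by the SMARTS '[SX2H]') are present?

[SX2H] is the SMARTS for a thiol: an aliphatic sulfur with two connections, one being H.
The molecule carries 2 separate instances of a thiol (-SH) meeting every constraint; each maps to a distinct set of atoms, giving 2 matches.

2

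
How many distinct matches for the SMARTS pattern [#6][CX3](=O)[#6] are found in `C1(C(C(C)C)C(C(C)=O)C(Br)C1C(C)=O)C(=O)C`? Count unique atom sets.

3

[#6][CX3](=O)[#6] is the SMARTS for a ketone: a carbonyl carbon (no H) flanked by two carbons.
The molecule carries 3 separate instances of an acetyl/ketone group (-C(=O)CH3) meeting every constraint; each maps to a distinct set of atoms, giving 3 matches.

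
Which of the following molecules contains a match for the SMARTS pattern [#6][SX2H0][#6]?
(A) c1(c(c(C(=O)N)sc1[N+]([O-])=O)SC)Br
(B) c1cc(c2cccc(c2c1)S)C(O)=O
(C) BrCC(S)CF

A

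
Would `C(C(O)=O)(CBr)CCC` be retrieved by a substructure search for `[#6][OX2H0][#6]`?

No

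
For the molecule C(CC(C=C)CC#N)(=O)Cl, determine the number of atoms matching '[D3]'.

The query [D3] means: atom with exactly three heavy-atom neighbours.
Check the 10 heavy atoms by environment: 4× C (D2) → no; 2× C (D3) → match; 1× O (D1) → no; 1× Cl (D1) → no; 1× N (D1) → no; 1× C (D1) → no.
That gives 2 matching atoms.

2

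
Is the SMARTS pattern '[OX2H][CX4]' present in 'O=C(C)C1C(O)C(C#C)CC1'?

Yes

The pattern [OX2H][CX4] describes a hydroxyl oxygen bound to an sp3 (X4) carbon — an aliphatic alcohol.
The molecule carries a hydroxyl group (-OH), whose atoms satisfy every constraint of the query, so the pattern matches.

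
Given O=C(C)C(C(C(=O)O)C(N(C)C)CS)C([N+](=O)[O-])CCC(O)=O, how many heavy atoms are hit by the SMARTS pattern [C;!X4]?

3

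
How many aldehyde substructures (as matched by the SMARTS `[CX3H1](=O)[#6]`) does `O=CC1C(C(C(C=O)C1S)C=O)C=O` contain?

4

[CX3H1](=O)[#6] is the SMARTS for an aldehyde: an sp2 carbon with one H, double-bonded to O and single-bonded to carbon.
The molecule carries 4 separate instances of an aldehyde (-CHO) meeting every constraint; each maps to a distinct set of atoms, giving 4 matches.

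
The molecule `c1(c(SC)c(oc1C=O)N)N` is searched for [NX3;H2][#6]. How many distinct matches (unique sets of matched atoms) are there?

[NX3;H2][#6] is the SMARTS for a primary amine: a trivalent nitrogen with two H attached to carbon.
The molecule carries 2 separate instances of a primary amino group (-NH2) meeting every constraint; each maps to a distinct set of atoms, giving 2 matches.

2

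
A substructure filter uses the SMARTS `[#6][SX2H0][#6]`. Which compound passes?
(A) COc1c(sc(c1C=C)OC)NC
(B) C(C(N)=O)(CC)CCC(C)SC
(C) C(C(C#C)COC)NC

[#6][SX2H0][#6] describes an aliphatic sulfur bridging two carbons with no H on the sulfur (a thioether).
(A) has a methoxy ether (-OCH3) but the bridging atom is O, not S.
(B) contains a methylthio ether (-SCH3), which satisfies every atom and bond constraint.
(C) has a methoxy ether (-OCH3) but the bridging atom is O, not S.
So the answer is (B).

B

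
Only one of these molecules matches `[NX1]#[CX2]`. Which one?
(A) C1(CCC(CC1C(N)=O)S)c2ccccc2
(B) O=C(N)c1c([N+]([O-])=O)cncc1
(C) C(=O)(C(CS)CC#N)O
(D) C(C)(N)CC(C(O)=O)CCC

C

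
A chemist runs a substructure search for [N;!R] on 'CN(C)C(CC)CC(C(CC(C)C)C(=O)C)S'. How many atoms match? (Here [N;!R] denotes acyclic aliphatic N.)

Check the 17 heavy atoms by environment: 14× C (acyclic) → no; 1× S (acyclic) → no; 1× N (acyclic) → match; 1× O (acyclic) → no.
That gives 1 matching atom.

1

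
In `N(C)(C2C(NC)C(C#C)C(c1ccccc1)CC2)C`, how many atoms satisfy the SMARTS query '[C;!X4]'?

2

The query [C;!X4] means: aliphatic carbon that does not have four total connections.
Check the 19 heavy atoms by environment: 9× C (X4) → no; 2× N (X3) → no; 2× C (X2) → match; 6× c (aromatic, X3) → no.
That gives 2 matching atoms.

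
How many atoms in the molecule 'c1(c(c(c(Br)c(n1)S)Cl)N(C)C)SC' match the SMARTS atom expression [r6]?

6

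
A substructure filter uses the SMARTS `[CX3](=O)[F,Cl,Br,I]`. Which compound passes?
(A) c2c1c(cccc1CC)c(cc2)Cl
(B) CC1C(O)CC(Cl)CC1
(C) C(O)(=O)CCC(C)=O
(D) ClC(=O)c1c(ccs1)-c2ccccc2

D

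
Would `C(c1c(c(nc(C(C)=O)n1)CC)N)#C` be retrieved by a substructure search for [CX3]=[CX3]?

No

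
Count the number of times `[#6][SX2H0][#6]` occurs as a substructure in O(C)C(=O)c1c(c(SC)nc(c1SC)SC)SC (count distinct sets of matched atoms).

[#6][SX2H0][#6] is the SMARTS for a thioether: an aliphatic sulfur bridging two carbons with no H on the sulfur.
The molecule carries 4 separate instances of a methylthio ether (-SCH3) meeting every constraint; each maps to a distinct set of atoms, giving 4 matches.

4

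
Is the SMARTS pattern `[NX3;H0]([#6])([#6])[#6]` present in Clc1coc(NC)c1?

The pattern [NX3;H0]([#6])([#6])[#6] describes a trivalent nitrogen with no H, bonded to three carbons — a tertiary amine.
The closest candidate here is an N-methylamino group (-NHCH3), but the nitrogen still has one H (H1), not H0. No other fragment satisfies the full query, so there is no match.

No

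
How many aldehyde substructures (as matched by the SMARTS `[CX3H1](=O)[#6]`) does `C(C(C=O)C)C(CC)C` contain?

1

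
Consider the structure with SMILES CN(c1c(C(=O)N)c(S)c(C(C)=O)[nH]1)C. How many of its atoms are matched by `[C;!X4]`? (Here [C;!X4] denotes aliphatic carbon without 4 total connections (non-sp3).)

2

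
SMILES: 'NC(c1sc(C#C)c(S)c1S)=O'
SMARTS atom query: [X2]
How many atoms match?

5

The query [X2] means: any atom with exactly two total connections (bonds + H).
Check the 12 heavy atoms by environment: 1× s (aromatic, X2) → match; 4× c (aromatic, X3) → no; 1× C (X3) → no; 1× O (X1) → no; 1× N (X3) → no; 2× C (X2) → match; 2× S (X2) → match.
Summing the matching environments: 1 + 2 + 2 = 5 matching atoms.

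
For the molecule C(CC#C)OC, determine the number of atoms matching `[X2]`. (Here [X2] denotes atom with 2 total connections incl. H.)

3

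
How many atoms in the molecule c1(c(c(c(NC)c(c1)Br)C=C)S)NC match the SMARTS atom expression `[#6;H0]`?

5

Check the 14 heavy atoms by environment: 5× c (aromatic, H0) → match; 1× c (aromatic, H1) → no; 1× C (H1) → no; 1× C (H2) → no; 2× N (H1) → no; 2× C (H3) → no; 1× S (H1) → no; 1× Br (H0) → no.
That gives 5 matching atoms.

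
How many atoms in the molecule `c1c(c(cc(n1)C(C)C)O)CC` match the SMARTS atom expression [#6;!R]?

The query [#6;!R] means: carbon not in any ring.
Check the 12 heavy atoms by environment: 1× n (aromatic, in 6-ring) → no; 5× c (aromatic, in 6-ring) → no; 1× O (acyclic) → no; 5× C (acyclic) → match.
That gives 5 matching atoms.

5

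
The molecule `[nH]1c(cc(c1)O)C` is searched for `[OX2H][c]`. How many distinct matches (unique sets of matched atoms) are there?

[OX2H][c] is the SMARTS for a phenol: a hydroxyl oxygen attached to an aromatic carbon.
Exactly one fragment in the molecule meets all constraints, giving 1 match.

1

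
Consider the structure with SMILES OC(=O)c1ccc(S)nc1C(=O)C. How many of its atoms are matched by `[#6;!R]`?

3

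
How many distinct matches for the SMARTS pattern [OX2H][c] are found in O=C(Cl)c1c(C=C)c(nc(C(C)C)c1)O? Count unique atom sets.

1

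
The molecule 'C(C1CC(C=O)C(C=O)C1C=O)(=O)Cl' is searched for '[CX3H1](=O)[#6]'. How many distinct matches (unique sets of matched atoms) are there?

[CX3H1](=O)[#6] is the SMARTS for an aldehyde: an sp2 carbon with one H, double-bonded to O and single-bonded to carbon.
The molecule carries 3 separate instances of an aldehyde (-CHO) meeting every constraint; each maps to a distinct set of atoms, giving 3 matches.

3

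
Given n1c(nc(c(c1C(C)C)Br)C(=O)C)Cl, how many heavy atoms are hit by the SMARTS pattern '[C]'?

Check the 14 heavy atoms by environment: 2× n (aromatic) → no; 4× c (aromatic) → no; 1× Cl → no; 5× C → match; 1× O → no; 1× Br → no.
That gives 5 matching atoms.

5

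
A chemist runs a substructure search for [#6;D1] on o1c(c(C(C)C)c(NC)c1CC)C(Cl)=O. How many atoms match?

The query [#6;D1] means: carbon bonded to exactly one heavy atom.
Check the 15 heavy atoms by environment: 1× o (aromatic, D2) → no; 4× c (aromatic, D3) → no; 1× C (D2) → no; 4× C (D1) → match; 1× N (D2) → no; 2× C (D3) → no; 1× O (D1) → no; 1× Cl (D1) → no.
That gives 4 matching atoms.

4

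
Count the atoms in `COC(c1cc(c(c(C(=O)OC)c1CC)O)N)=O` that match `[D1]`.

7

The query [D1] means: atom with exactly one heavy-atom neighbour (degree 1).
Check the 18 heavy atoms by environment: 5× c (aromatic, D3) → no; 1× c (aromatic, D2) → no; 2× C (D3) → no; 3× O (D1) → match; 2× O (D2) → no; 3× C (D1) → match; 1× C (D2) → no; 1× N (D1) → match.
Summing the matching environments: 3 + 3 + 1 = 7 matching atoms.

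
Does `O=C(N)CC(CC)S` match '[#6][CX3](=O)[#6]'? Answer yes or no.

No

The pattern [#6][CX3](=O)[#6] describes a carbonyl carbon (no H) flanked by two carbons — a ketone.
The closest candidate here is a primary amide (-C(=O)NH2), but one neighbour of the carbonyl carbon is N, not C. No other fragment satisfies the full query, so there is no match.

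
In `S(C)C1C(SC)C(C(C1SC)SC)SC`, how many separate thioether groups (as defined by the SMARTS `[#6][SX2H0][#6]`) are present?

[#6][SX2H0][#6] is the SMARTS for a thioether: an aliphatic sulfur bridging two carbons with no H on the sulfur.
The molecule carries 5 separate instances of a methylthio ether (-SCH3) meeting every constraint; each maps to a distinct set of atoms, giving 5 matches.

5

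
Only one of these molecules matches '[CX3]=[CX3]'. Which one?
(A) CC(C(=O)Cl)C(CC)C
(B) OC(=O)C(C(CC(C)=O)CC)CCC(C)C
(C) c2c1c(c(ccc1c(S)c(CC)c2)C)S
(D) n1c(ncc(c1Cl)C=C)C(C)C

D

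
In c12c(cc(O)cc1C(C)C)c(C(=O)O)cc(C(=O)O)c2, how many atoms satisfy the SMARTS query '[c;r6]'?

10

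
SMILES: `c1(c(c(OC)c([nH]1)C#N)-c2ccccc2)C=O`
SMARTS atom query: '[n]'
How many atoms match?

1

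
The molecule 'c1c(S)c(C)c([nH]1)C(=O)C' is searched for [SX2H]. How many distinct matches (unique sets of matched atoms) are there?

1

[SX2H] is the SMARTS for a thiol: an aliphatic sulfur with two connections, one being H.
Exactly one fragment in the molecule meets all constraints, giving 1 match.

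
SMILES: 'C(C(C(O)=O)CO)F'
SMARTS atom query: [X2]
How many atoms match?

The query [X2] means: any atom with exactly two total connections (bonds + H).
Check the 8 heavy atoms by environment: 3× C (X4) → no; 1× F (X1) → no; 2× O (X2) → match; 1× C (X3) → no; 1× O (X1) → no.
That gives 2 matching atoms.

2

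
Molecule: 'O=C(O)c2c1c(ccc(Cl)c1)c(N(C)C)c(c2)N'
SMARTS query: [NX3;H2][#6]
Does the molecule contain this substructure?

Yes

The pattern [NX3;H2][#6] describes a trivalent nitrogen with two H attached to carbon — a primary amine.
The molecule carries a primary amino group (-NH2), whose atoms satisfy every constraint of the query, so the pattern matches.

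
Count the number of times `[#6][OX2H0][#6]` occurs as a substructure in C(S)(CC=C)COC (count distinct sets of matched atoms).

1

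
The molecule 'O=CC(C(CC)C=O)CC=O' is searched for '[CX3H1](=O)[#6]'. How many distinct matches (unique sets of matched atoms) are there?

3

[CX3H1](=O)[#6] is the SMARTS for an aldehyde: an sp2 carbon with one H, double-bonded to O and single-bonded to carbon.
The molecule carries 3 separate instances of an aldehyde (-CHO) meeting every constraint; each maps to a distinct set of atoms, giving 3 matches.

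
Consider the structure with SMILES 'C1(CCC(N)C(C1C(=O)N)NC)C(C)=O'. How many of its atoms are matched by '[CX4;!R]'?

2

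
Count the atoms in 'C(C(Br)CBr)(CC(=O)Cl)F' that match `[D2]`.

2

The query [D2] means: atom with exactly two heavy-atom neighbours.
Check the 10 heavy atoms by environment: 2× C (D2) → match; 3× C (D3) → no; 2× Br (D1) → no; 1× O (D1) → no; 1× Cl (D1) → no; 1× F (D1) → no.
That gives 2 matching atoms.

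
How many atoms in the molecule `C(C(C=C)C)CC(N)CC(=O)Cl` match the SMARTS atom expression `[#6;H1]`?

3

The query [#6;H1] means: any carbon bearing exactly one hydrogen.
Check the 12 heavy atoms by environment: 4× C (H2) → no; 3× C (H1) → match; 1× C (H3) → no; 1× C (H0) → no; 1× O (H0) → no; 1× Cl (H0) → no; 1× N (H2) → no.
That gives 3 matching atoms.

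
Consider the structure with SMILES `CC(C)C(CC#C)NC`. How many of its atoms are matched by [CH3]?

The query [CH3] means: aliphatic carbon with exactly three hydrogens.
Check the 9 heavy atoms by environment: 3× C (H3) → match; 3× C (H1) → no; 1× C (H2) → no; 1× N (H1) → no; 1× C (H0) → no.
That gives 3 matching atoms.

3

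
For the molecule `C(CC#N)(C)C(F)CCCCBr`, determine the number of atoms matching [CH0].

Check the 12 heavy atoms by environment: 5× C (H2) → no; 2× C (H1) → no; 1× Br (H0) → no; 1× F (H0) → no; 1× C (H3) → no; 1× C (H0) → match; 1× N (H0) → no.
That gives 1 matching atom.

1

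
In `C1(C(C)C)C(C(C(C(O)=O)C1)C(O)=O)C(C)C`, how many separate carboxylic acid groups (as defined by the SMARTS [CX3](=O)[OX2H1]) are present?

2

[CX3](=O)[OX2H1] is the SMARTS for a carboxylic acid: an sp2 carbon double-bonded to O and single-bonded to an -OH oxygen.
The molecule carries 2 separate instances of a carboxylic acid group (-C(=O)OH) meeting every constraint; each maps to a distinct set of atoms, giving 2 matches.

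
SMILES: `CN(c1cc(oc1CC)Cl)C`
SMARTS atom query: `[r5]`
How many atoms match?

5

The query [r5] means: r5 matches atoms in a five-membered ring.
Check the 11 heavy atoms by environment: 1× o (aromatic, in 5-ring) → match; 4× c (aromatic, in 5-ring) → match; 4× C (acyclic) → no; 1× Cl (acyclic) → no; 1× N (acyclic) → no.
Summing the matching environments: 1 + 4 = 5 matching atoms.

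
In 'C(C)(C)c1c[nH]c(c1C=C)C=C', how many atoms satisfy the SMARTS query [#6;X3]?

8

The query [#6;X3] means: any carbon (aromatic or not) with three total connections.
Check the 12 heavy atoms by environment: 1× n (aromatic, X3) → no; 4× c (aromatic, X3) → match; 3× C (X4) → no; 4× C (X3) → match.
Summing the matching environments: 4 + 4 = 8 matching atoms.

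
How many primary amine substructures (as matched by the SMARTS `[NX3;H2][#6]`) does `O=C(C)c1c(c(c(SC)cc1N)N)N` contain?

[NX3;H2][#6] is the SMARTS for a primary amine: a trivalent nitrogen with two H attached to carbon.
The molecule carries 3 separate instances of a primary amino group (-NH2) meeting every constraint; each maps to a distinct set of atoms, giving 3 matches.

3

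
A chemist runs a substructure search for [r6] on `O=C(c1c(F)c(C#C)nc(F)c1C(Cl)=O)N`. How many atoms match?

Check the 16 heavy atoms by environment: 1× n (aromatic, in 6-ring) → match; 5× c (aromatic, in 6-ring) → match; 2× F (acyclic) → no; 4× C (acyclic) → no; 2× O (acyclic) → no; 1× N (acyclic) → no; 1× Cl (acyclic) → no.
Summing the matching environments: 1 + 5 = 6 matching atoms.

6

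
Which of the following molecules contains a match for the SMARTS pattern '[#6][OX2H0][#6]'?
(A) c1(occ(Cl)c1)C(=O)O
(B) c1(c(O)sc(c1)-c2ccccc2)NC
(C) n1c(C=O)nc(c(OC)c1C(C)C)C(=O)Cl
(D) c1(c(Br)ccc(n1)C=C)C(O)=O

[#6][OX2H0][#6] describes an aliphatic oxygen bridging two carbons with no H on the oxygen (an ether).
(A) has a carboxylic acid group (-C(=O)OH) but the -OH oxygen has H1; the =O is OX1, not OX2.
(B) has a hydroxyl group (-OH) but the oxygen has H1, not H0 bridging two carbons.
(C) contains a methoxy ether (-OCH3), which satisfies every atom and bond constraint.
(D) has a carboxylic acid group (-C(=O)OH) but the -OH oxygen has H1; the =O is OX1, not OX2.
So the answer is (C).

C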